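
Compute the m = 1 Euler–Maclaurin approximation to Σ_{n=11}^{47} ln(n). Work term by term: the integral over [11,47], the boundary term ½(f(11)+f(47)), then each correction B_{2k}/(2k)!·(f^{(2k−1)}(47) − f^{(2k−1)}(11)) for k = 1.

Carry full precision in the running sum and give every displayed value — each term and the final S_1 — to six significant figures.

S_1 ≈ 121.698

Integral: ∫_11^47 ln(x) dx = 118.580.
½[f(11) + f(47)] = ½[2.39790 + 3.85015] = 3.12402.
Running total after boundary: 121.704.
Correction k=1: B_{2}/2! · (f^{(1)}(47) − f^{(1)}(11)) = 1/12 · (0.0212766 − 0.0909091) = -0.00580271.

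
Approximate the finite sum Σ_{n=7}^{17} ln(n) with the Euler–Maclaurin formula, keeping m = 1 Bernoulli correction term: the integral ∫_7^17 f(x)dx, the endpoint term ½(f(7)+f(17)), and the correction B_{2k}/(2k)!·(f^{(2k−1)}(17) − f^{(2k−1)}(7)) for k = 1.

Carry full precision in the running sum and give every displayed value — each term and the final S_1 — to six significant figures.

The integral term ∫_7^17 ln(x) dx = 24.5433.
Boundary: ½(f(7) + f(17)) = ½(1.94591 + 2.83321) = 2.38956.
Running total after boundary: 26.9328.
k=1: B_{2}/(2)! × [f^{(1)}(17) − f^{(1)}(7)] = 1/12 × (0.0588235 − 0.142857) = -0.00700280.

S_1 ≈ 26.9258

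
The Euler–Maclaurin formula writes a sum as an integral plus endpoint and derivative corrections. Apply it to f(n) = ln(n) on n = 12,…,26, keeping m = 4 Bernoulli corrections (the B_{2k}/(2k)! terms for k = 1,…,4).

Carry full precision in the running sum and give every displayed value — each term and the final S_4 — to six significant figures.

S_4 ≈ 43.7594

Integral: ∫_12^26 ln(x) dx = 40.8916.
Boundary: ½(f(12) + f(26)) = ½(2.48491 + 3.25810) = 2.87150.
Running total after boundary: 43.7631.
Correction k=1: B_{2}/2! · (f^{(1)}(26) − f^{(1)}(12)) = 1/12 · (0.0384615 − 0.0833333) = -0.00373932.
Running total after k=1: 43.7594.
Correction k=2: B_{4}/4! · (f^{(3)}(26) − f^{(3)}(12)) = −1/720 · (0.000113792 − 0.00115741) = 1.44947e-06.
Running total after k=2: 43.7594.
Correction k=3: B_{6}/6! · (f^{(5)}(26) − f^{(5)}(12)) = 1/30240 · (2.01997e-06 − 9.64506e-05) = -3.12271e-09.
Running total after k=3: 43.7594.
Correction k=4: B_{8}/8! · (f^{(7)}(26) − f^{(7)}(12)) = −1/1209600 · (8.96436e-08 − 2.00939e-05) = 1.65379e-11.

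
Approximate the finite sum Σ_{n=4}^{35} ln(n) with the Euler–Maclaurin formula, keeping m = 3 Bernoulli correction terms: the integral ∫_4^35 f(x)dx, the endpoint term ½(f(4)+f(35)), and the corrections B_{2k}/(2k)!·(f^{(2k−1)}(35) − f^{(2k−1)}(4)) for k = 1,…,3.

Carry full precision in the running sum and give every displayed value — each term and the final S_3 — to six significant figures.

The integral term ∫_4^35 ln(x) dx = 87.8920.
Boundary: ½(f(4) + f(35)) = ½(1.38629 + 3.55535) = 2.47082.
Running total after boundary: 90.3628.
k=1: B_{2}/(2)! × [f^{(1)}(35) − f^{(1)}(4)] = 1/12 × (0.0285714 − 0.250000) = -0.0184524.
Running total after k=1: 90.3444.
k=2: B_{4}/(4)! × [f^{(3)}(35) − f^{(3)}(4)] = −1/720 × (4.66472e-05 − 0.0312500) = 4.33380e-05.
Running total after k=2: 90.3444.
k=3: B_{6}/(6)! × [f^{(5)}(35) − f^{(5)}(4)] = 1/30240 × (4.56952e-07 − 0.0234375) = -7.75034e-07.

S_3 ≈ 90.3444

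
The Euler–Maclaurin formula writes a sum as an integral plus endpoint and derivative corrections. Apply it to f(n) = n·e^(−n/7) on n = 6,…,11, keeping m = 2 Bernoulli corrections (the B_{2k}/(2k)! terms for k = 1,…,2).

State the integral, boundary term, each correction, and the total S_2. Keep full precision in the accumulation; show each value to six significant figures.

The integral term ∫_6^11 x·e^(−x/7) dx = 12.4417.
Boundary: ½(f(6) + f(11)) = ½(2.54624 + 2.28523) = 2.41573.
Running total after boundary: 14.8574.
k=1: B_{2}/(2)! × [f^{(1)}(11) − f^{(1)}(6)] = 1/12 × (-0.118713 − 0.0606247) = -0.0149448.
After k=1: 14.8424.
k=2: B_{4}/(4)! × [f^{(3)}(11) − f^{(3)}(6)] = −1/720 × (0.00605680 − 0.0185586) = 1.73636e-05.

S_2 ≈ 14.8425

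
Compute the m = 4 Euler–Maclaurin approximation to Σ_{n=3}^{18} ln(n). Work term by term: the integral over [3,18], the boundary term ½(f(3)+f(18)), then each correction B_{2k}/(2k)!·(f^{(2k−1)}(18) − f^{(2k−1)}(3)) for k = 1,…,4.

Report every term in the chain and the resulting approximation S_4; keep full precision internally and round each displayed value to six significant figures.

The integral term ∫_3^18 ln(x) dx = 33.7309.
Endpoint term: (f(3) + f(18))/2 = (1.09861 + 2.89037)/2 = 1.99449.
So far: 35.7253.
Correction k=1: B_{2}/2! · (f^{(1)}(18) − f^{(1)}(3)) = 1/12 · (0.0555556 − 0.333333) = -0.0231481.
Running total after k=1: 35.7022.
Correction k=2: B_{4}/4! · (f^{(3)}(18) − f^{(3)}(3)) = −1/720 · (0.000342936 − 0.0740741) = 0.000102404.
Running total after k=2: 35.7023.
Correction k=3: B_{6}/6! · (f^{(5)}(18) − f^{(5)}(3)) = 1/30240 · (1.27013e-05 − 0.0987654) = -3.26563e-06.
Running total after k=3: 35.7023.
Correction k=4: B_{8}/8! · (f^{(7)}(18) − f^{(7)}(3)) = −1/1209600 · (1.17605e-06 − 0.329218) = 2.72170e-07.

S_4 ≈ 35.7023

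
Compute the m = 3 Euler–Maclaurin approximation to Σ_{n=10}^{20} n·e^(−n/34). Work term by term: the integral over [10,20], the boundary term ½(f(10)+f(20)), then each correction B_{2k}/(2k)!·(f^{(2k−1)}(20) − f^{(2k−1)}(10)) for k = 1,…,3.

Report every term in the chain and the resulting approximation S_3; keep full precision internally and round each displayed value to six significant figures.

S_3 ≈ 104.514

The integral term ∫_10^20 x·e^(−x/34) dx = 95.2600.
½[f(10) + f(20)] = ½[7.45189 + 11.1061] = 9.27901.
So far: 104.539.
k=1: B_{2}/(2)! × [f^{(1)}(20) − f^{(1)}(10)] = 1/12 × (0.228656 − 0.526016) = -0.0247800.
Partial sum through k=1: 104.514.
k=2: B_{4}/(4)! × [f^{(3)}(20) − f^{(3)}(10)] = −1/720 × (0.00115854 − 0.00174428) = 8.13539e-07.
Partial sum through k=2: 104.514.
k=3: B_{6}/(6)! × [f^{(5)}(20) − f^{(5)}(10)] = 1/30240 × (1.83328e-06 − 2.62417e-06) = -2.61536e-11.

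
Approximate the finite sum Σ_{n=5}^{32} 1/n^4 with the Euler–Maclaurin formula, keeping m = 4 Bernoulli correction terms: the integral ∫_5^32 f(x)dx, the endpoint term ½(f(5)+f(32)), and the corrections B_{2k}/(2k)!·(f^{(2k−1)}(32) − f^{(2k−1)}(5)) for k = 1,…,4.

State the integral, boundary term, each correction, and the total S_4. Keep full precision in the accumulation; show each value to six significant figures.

Integral: ∫_5^32 1/x^4 dx = 0.00265649.
Endpoint term: (f(5) + f(32))/2 = (0.00160000 + 9.53674e-07)/2 = 0.000800477.
Integral + boundary = 0.00345697.
Order-1 term: 1/12 · (-1.19209e-07 − (-0.00128000)) = 0.000106657.
Partial sum through k=1: 0.00356363.
Order-2 term: −1/720 · (-3.49246e-09 − (-0.00153600)) = -2.13333e-06.
Partial sum through k=2: 0.00356149.
Order-3 term: 1/30240 · (-1.90994e-10 − (-0.00344064)) = 1.13778e-07.
Partial sum through k=3: 0.00356161.
Order-4 term: −1/1209600 · (-1.67866e-11 − (-0.0123863)) = -1.02400e-08.

S_4 ≈ 0.00356160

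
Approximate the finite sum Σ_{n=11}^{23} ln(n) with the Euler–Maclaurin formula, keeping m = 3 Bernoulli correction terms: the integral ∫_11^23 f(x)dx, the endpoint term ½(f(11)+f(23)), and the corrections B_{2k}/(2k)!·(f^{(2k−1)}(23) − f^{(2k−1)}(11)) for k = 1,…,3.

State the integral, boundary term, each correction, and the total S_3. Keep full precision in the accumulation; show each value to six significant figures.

The integral term ∫_11^23 ln(x) dx = 33.7395.
Endpoint term: (f(11) + f(23))/2 = (2.39790 + 3.13549)/2 = 2.76669.
Running total after boundary: 36.5062.
k=1: B_{2}/(2)! × [f^{(1)}(23) − f^{(1)}(11)] = 1/12 × (0.0434783 − 0.0909091) = -0.00395257.
Running total after k=1: 36.5023.
k=2: B_{4}/(4)! × [f^{(3)}(23) − f^{(3)}(11)] = −1/720 × (0.000164379 − 0.00150263) = 1.85868e-06.
Running total after k=2: 36.5023.
k=3: B_{6}/(6)! × [f^{(5)}(23) − f^{(5)}(11)] = 1/30240 × (3.72883e-06 − 0.000149021) = -4.80464e-09.

S_3 ≈ 36.5023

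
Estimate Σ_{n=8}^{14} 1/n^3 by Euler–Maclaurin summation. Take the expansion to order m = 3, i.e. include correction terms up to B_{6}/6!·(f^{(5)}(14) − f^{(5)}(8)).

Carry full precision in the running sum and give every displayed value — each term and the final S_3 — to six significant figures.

The integral term ∫_8^14 1/x^3 dx = 0.00526148.
Endpoint term: (f(8) + f(14))/2 = (0.00195312 + 0.000364431)/2 = 0.00115878.
Integral + boundary = 0.00642026.
Correction k=1: B_{2}/2! · (f^{(1)}(14) − f^{(1)}(8)) = 1/12 · (-7.80925e-05 − (-0.000732422)) = 5.45275e-05.
After k=1: 0.00647479.
Correction k=2: B_{4}/4! · (f^{(3)}(14) − f^{(3)}(8)) = −1/720 · (-7.96862e-06 − (-0.000228882)) = -3.06824e-07.
After k=2: 0.00647448.
Correction k=3: B_{6}/6! · (f^{(5)}(14) − f^{(5)}(8)) = 1/30240 · (-1.70756e-06 − (-0.000150204)) = 4.91059e-09.

S_3 ≈ 0.00647448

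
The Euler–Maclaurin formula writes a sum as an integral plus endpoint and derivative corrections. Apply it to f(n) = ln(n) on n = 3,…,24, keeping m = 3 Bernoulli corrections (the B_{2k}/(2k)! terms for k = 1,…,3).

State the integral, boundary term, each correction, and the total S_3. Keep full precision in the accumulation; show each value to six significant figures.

The integral term ∫_3^24 ln(x) dx = 51.9775.
½[f(3) + f(24)] = ½[1.09861 + 3.17805] = 2.13833.
Running total after boundary: 54.1158.
Correction k=1: B_{2}/2! · (f^{(1)}(24) − f^{(1)}(3)) = 1/12 · (0.0416667 − 0.333333) = -0.0243056.
Partial sum through k=1: 54.0915.
Correction k=2: B_{4}/4! · (f^{(3)}(24) − f^{(3)}(3)) = −1/720 · (0.000144676 − 0.0740741) = 0.000102680.
Partial sum through k=2: 54.0916.
Correction k=3: B_{6}/6! · (f^{(5)}(24) − f^{(5)}(3)) = 1/30240 · (3.01408e-06 − 0.0987654) = -3.26595e-06.

S_3 ≈ 54.0916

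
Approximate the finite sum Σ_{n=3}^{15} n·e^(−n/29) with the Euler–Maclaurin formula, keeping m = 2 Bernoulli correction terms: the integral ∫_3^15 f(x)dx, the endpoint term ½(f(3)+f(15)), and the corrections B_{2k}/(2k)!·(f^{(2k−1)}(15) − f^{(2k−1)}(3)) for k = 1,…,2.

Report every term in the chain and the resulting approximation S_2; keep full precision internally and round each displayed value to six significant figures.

∫_3^15 x·e^(−x/29) dx evaluates to 76.0948.
½[f(3) + f(15)] = ½[2.70517 + 8.94244] = 5.82381.
Running total after boundary: 81.9186.
Correction k=1: B_{2}/2! · (f^{(1)}(15) − f^{(1)}(3)) = 1/12 · (0.287803 − 0.808441) = -0.0433865.
Partial sum through k=1: 81.8752.
Correction k=2: B_{4}/4! · (f^{(3)}(15) − f^{(3)}(3)) = −1/720 · (0.00175996 − 0.00310569) = 1.86907e-06.

S_2 ≈ 81.8752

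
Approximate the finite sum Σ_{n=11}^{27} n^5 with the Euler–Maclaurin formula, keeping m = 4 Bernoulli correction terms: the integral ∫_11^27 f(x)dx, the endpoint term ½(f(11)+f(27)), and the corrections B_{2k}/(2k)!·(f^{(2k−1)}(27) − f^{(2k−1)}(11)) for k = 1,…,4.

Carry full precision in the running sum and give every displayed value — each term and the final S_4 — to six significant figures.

Integral: ∫_11^27 x^5 dx = 6.42748e+07.
Endpoint term: (f(11) + f(27))/2 = (161051 + 1.43489e+07)/2 = 7.25498e+06.
So far: 7.15298e+07.
k=1: B_{2}/(2)! × [f^{(1)}(27) − f^{(1)}(11)] = 1/12 × (2.65720e+06 − 73205.0) = 215333.
Partial sum through k=1: 7.17451e+07.
k=2: B_{4}/(4)! × [f^{(3)}(27) − f^{(3)}(11)] = −1/720 × (43740.0 − 7260.00) = -50.6667.
Partial sum through k=2: 7.17451e+07.
k=3: B_{6}/(6)! × [f^{(5)}(27) − f^{(5)}(11)] = 1/30240 × (120.000 − 120.000) = 0.00000.
Partial sum through k=3: 7.17451e+07.
k=4: B_{8}/(8)! × [f^{(7)}(27) − f^{(7)}(11)] = −1/1209600 × (0.00000 − 0.00000) = 0.00000.

S_4 ≈ 7.17451e+07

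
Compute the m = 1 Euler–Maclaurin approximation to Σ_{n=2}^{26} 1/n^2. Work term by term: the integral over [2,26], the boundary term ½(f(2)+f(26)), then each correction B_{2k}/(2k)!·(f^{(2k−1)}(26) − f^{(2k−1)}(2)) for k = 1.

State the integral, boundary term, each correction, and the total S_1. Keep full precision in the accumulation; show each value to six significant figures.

S_1 ≈ 0.608102

Integral: ∫_2^26 1/x^2 dx = 0.461538.
Endpoint term: (f(2) + f(26))/2 = (0.250000 + 0.00147929)/2 = 0.125740.
So far: 0.587278.
k=1: B_{2}/(2)! × [f^{(1)}(26) − f^{(1)}(2)] = 1/12 × (-0.000113792 − (-0.250000)) = 0.0208239.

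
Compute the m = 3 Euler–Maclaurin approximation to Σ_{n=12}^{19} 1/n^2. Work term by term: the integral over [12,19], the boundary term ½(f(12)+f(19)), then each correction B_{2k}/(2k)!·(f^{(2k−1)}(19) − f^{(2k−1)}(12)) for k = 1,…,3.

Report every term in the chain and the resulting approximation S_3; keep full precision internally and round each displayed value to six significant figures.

∫_12^19 1/x^2 dx evaluates to 0.0307018.
Boundary: ½(f(12) + f(19)) = ½(0.00694444 + 0.00277008) = 0.00485726.
Running total after boundary: 0.0355590.
Correction k=1: B_{2}/2! · (f^{(1)}(19) − f^{(1)}(12)) = 1/12 · (-0.000291588 − (-0.00115741)) = 7.21516e-05.
Running total after k=1: 0.0356312.
Correction k=2: B_{4}/4! · (f^{(3)}(19) − f^{(3)}(12)) = −1/720 · (-9.69267e-06 − (-9.64506e-05)) = -1.20497e-07.
Running total after k=2: 0.0356310.
Correction k=3: B_{6}/6! · (f^{(5)}(19) − f^{(5)}(12)) = 1/30240 · (-8.05485e-07 − (-2.00939e-05)) = 6.37844e-10.

S_3 ≈ 0.0356310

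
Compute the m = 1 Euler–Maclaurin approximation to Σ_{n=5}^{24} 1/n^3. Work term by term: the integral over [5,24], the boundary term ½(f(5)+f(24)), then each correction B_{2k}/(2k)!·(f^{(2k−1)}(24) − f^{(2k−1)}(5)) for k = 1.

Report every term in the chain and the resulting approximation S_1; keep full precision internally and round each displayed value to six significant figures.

S_1 ≈ 0.0235674

∫_5^24 1/x^3 dx evaluates to 0.0191319.
½[f(5) + f(24)] = ½[0.00800000 + 7.23380e-05] = 0.00403617.
So far: 0.0231681.
k=1: B_{2}/(2)! × [f^{(1)}(24) − f^{(1)}(5)] = 1/12 × (-9.04225e-06 − (-0.00480000)) = 0.000399246.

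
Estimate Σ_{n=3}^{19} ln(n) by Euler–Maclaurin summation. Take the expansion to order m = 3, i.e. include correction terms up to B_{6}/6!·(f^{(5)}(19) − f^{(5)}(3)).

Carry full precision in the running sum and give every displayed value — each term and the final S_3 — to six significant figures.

S_3 ≈ 38.6467

The integral term ∫_3^19 ln(x) dx = 36.6485.
Endpoint term: (f(3) + f(19))/2 = (1.09861 + 2.94444)/2 = 2.02153.
Integral + boundary = 38.6700.
k=1: B_{2}/(2)! × [f^{(1)}(19) − f^{(1)}(3)] = 1/12 × (0.0526316 − 0.333333) = -0.0233918.
Running total after k=1: 38.6466.
k=2: B_{4}/(4)! × [f^{(3)}(19) − f^{(3)}(3)] = −1/720 × (0.000291588 − 0.0740741) = 0.000102476.
Running total after k=2: 38.6467.
k=3: B_{6}/(6)! × [f^{(5)}(19) − f^{(5)}(3)] = 1/30240 × (9.69267e-06 − 0.0987654) = -3.26573e-06.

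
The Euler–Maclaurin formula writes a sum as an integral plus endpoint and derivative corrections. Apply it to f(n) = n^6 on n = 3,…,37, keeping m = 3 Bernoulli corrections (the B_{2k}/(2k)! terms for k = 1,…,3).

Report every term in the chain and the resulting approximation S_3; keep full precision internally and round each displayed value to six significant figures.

Integral: ∫_3^37 x^6 dx = 1.35617e+10.
Boundary: ½(f(3) + f(37)) = ½(729.000 + 2.56573e+09) = 1.28286e+09.
Integral + boundary = 1.48446e+10.
Order-1 term: 1/12 · (4.16064e+08 − 1458.00) = 3.46719e+07.
Running total after k=1: 1.48792e+10.
Order-2 term: −1/720 · (6.07836e+06 − 3240.00) = -8437.67.
Running total after k=2: 1.48792e+10.
Order-3 term: 1/30240 · (26640.0 − 2160.00) = 0.809524.

S_3 ≈ 1.48792e+10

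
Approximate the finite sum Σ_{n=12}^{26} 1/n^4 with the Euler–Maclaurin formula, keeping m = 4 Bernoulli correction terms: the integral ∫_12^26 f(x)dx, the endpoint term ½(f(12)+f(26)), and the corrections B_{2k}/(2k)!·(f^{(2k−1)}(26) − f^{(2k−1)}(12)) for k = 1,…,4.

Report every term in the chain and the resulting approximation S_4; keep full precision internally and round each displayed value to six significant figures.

S_4 ≈ 0.000200450

Integral: ∫_12^26 1/x^4 dx = 0.000173936.
½[f(12) + f(26)] = ½[4.82253e-05 + 2.18830e-06] = 2.52068e-05.
So far: 0.000199143.
Order-1 term: 1/12 · (-3.36661e-07 − (-1.60751e-05)) = 1.31154e-06.
Partial sum through k=1: 0.000200454.
Order-2 term: −1/720 · (-1.49406e-08 − (-3.34898e-06)) = -4.63061e-09.
Partial sum through k=2: 0.000200450.
Order-3 term: 1/30240 · (-1.23768e-09 − (-1.30238e-06)) = 4.30272e-11.
Partial sum through k=3: 0.000200450.
Order-4 term: −1/1209600 · (-1.64780e-10 − (-8.13988e-07)) = -6.72804e-13.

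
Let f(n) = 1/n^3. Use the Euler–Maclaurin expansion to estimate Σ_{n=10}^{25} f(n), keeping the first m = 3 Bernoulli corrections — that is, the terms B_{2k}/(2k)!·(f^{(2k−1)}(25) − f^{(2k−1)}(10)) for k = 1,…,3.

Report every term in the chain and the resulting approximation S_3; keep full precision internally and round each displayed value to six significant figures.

∫_10^25 1/x^3 dx evaluates to 0.00420000.
Boundary: ½(f(10) + f(25)) = ½(0.00100000 + 6.40000e-05) = 0.000532000.
Running total after boundary: 0.00473200.
Correction k=1: B_{2}/2! · (f^{(1)}(25) − f^{(1)}(10)) = 1/12 · (-7.68000e-06 − (-0.000300000)) = 2.43600e-05.
Partial sum through k=1: 0.00475636.
Correction k=2: B_{4}/4! · (f^{(3)}(25) − f^{(3)}(10)) = −1/720 · (-2.45760e-07 − (-6.00000e-05)) = -8.29920e-08.
Partial sum through k=2: 0.00475628.
Correction k=3: B_{6}/6! · (f^{(5)}(25) − f^{(5)}(10)) = 1/30240 · (-1.65151e-08 − (-2.52000e-05)) = 8.32787e-10.

S_3 ≈ 0.00475628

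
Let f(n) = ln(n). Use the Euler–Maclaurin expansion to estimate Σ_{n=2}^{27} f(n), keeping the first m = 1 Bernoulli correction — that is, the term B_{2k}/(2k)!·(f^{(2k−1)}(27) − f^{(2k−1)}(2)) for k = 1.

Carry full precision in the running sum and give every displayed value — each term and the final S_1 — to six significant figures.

∫_2^27 ln(x) dx evaluates to 62.6013.
Endpoint term: (f(2) + f(27))/2 = (0.693147 + 3.29584)/2 = 1.99449.
Integral + boundary = 64.5958.
Correction k=1: B_{2}/2! · (f^{(1)}(27) − f^{(1)}(2)) = 1/12 · (0.0370370 − 0.500000) = -0.0385802.

S_1 ≈ 64.5572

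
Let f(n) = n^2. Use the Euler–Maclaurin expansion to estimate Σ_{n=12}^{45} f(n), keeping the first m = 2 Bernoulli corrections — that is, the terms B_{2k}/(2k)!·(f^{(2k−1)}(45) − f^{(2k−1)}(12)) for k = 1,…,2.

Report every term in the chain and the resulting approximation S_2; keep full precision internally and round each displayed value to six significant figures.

S_2 ≈ 30889.0

∫_12^45 x^2 dx evaluates to 29799.0.
Boundary: ½(f(12) + f(45)) = ½(144.000 + 2025.00) = 1084.50.
Running total after boundary: 30883.5.
Correction k=1: B_{2}/2! · (f^{(1)}(45) − f^{(1)}(12)) = 1/12 · (90.0000 − 24.0000) = 5.50000.
Running total after k=1: 30889.0.
Correction k=2: B_{4}/4! · (f^{(3)}(45) − f^{(3)}(12)) = −1/720 · (0.00000 − 0.00000) = 0.00000.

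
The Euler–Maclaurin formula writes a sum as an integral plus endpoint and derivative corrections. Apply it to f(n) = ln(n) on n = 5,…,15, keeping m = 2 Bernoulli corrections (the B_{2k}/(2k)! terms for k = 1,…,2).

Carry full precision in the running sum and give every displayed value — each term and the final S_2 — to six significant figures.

S_2 ≈ 24.7212

Integral: ∫_5^15 ln(x) dx = 22.5736.
Endpoint term: (f(5) + f(15))/2 = (1.60944 + 2.70805)/2 = 2.15874.
So far: 24.7323.
k=1: B_{2}/(2)! × [f^{(1)}(15) − f^{(1)}(5)] = 1/12 × (0.0666667 − 0.200000) = -0.0111111.
After k=1: 24.7212.
k=2: B_{4}/(4)! × [f^{(3)}(15) − f^{(3)}(5)] = −1/720 × (0.000592593 − 0.0160000) = 2.13992e-05.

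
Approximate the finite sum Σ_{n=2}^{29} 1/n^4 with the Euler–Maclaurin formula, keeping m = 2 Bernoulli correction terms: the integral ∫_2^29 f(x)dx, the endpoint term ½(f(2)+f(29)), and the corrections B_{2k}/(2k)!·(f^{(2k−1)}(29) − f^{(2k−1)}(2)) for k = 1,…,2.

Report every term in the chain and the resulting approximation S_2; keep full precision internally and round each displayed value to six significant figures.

S_2 ≈ 0.0820183

The integral term ∫_2^29 1/x^4 dx = 0.0416530.
Endpoint term: (f(2) + f(29))/2 = (0.0625000 + 1.41387e-06)/2 = 0.0312507.
So far: 0.0729037.
k=1: B_{2}/(2)! × [f^{(1)}(29) − f^{(1)}(2)] = 1/12 × (-1.95016e-07 − (-0.125000)) = 0.0104167.
After k=1: 0.0833204.
k=2: B_{4}/(4)! × [f^{(3)}(29) − f^{(3)}(2)] = −1/720 × (-6.95657e-09 − (-0.937500)) = -0.00130208.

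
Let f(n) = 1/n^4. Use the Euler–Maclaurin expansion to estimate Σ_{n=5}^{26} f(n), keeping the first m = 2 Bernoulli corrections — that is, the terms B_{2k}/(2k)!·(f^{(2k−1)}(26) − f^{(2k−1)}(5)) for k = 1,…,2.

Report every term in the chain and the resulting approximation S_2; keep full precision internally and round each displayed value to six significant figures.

Integral: ∫_5^26 1/x^4 dx = 0.00264770.
Boundary: ½(f(5) + f(26)) = ½(0.00160000 + 2.18830e-06) = 0.000801094.
Running total after boundary: 0.00344880.
k=1: B_{2}/(2)! × [f^{(1)}(26) − f^{(1)}(5)] = 1/12 × (-3.36661e-07 − (-0.00128000)) = 0.000106639.
Running total after k=1: 0.00355543.
k=2: B_{4}/(4)! × [f^{(3)}(26) − f^{(3)}(5)] = −1/720 × (-1.49406e-08 − (-0.00153600)) = -2.13331e-06.

S_2 ≈ 0.00355330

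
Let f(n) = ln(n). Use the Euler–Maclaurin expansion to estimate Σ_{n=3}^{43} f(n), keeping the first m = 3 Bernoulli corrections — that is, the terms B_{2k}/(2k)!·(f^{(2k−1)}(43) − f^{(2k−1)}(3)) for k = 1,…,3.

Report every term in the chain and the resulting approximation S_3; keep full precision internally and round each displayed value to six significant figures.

∫_3^43 ln(x) dx evaluates to 118.436.
½[f(3) + f(43)] = ½[1.09861 + 3.76120] = 2.42991.
Running total after boundary: 120.866.
Order-1 term: 1/12 · (0.0232558 − 0.333333) = -0.0258398.
After k=1: 120.840.
Order-2 term: −1/720 · (2.51550e-05 − 0.0740741) = 0.000102846.
After k=2: 120.840.
Order-3 term: 1/30240 · (1.63256e-07 − 0.0987654) = -3.26605e-06.

S_3 ≈ 120.840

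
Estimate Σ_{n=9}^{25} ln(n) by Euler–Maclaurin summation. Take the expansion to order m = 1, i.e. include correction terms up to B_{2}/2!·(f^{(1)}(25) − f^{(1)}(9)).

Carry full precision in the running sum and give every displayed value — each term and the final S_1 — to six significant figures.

S_1 ≈ 47.3990

The integral term ∫_9^25 ln(x) dx = 44.6969.
Boundary: ½(f(9) + f(25)) = ½(2.19722 + 3.21888) = 2.70805.
Running total after boundary: 47.4049.
Correction k=1: B_{2}/2! · (f^{(1)}(25) − f^{(1)}(9)) = 1/12 · (0.0400000 − 0.111111) = -0.00592593.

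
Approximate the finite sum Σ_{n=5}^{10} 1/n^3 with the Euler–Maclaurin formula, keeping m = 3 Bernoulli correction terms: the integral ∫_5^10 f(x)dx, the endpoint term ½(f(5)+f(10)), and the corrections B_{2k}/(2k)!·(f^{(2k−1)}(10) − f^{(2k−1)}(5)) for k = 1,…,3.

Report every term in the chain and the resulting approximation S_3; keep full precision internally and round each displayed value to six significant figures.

Integral: ∫_5^10 1/x^3 dx = 0.0150000.
Endpoint term: (f(5) + f(10))/2 = (0.00800000 + 0.00100000)/2 = 0.00450000.
So far: 0.0195000.
Correction k=1: B_{2}/2! · (f^{(1)}(10) − f^{(1)}(5)) = 1/12 · (-0.000300000 − (-0.00480000)) = 0.000375000.
Partial sum through k=1: 0.0198750.
Correction k=2: B_{4}/4! · (f^{(3)}(10) − f^{(3)}(5)) = −1/720 · (-6.00000e-05 − (-0.00384000)) = -5.25000e-06.
Partial sum through k=2: 0.0198698.
Correction k=3: B_{6}/6! · (f^{(5)}(10) − f^{(5)}(5)) = 1/30240 · (-2.52000e-05 − (-0.00645120)) = 2.12500e-07.

S_3 ≈ 0.0198700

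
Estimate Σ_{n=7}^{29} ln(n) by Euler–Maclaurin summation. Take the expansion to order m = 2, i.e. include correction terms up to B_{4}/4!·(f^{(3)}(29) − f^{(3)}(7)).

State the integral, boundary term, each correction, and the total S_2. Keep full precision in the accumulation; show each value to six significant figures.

S_2 ≈ 64.6778

The integral term ∫_7^29 ln(x) dx = 62.0302.
Endpoint term: (f(7) + f(29))/2 = (1.94591 + 3.36730)/2 = 2.65660.
Running total after boundary: 64.6868.
Order-1 term: 1/12 · (0.0344828 − 0.142857) = -0.00903120.
Partial sum through k=1: 64.6778.
Order-2 term: −1/720 · (8.20042e-05 − 0.00583090) = 7.98458e-06.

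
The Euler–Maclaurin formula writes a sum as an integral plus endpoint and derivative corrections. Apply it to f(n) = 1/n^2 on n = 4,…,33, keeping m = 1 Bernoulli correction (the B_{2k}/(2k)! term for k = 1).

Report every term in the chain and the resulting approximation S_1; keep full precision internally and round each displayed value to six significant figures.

S_1 ≈ 0.254006

The integral term ∫_4^33 1/x^2 dx = 0.219697.
Endpoint term: (f(4) + f(33))/2 = (0.0625000 + 0.000918274)/2 = 0.0317091.
So far: 0.251406.
k=1: B_{2}/(2)! × [f^{(1)}(33) − f^{(1)}(4)] = 1/12 × (-5.56529e-05 − (-0.0312500)) = 0.00259953.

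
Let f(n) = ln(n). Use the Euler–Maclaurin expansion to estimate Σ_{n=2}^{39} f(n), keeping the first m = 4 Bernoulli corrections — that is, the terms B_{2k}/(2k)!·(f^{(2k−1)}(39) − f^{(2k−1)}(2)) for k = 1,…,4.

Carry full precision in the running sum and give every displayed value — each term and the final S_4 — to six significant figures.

S_4 ≈ 106.632

Integral: ∫_2^39 ln(x) dx = 104.493.
Boundary: ½(f(2) + f(39)) = ½(0.693147 + 3.66356) = 2.17835.
Running total after boundary: 106.671.
Order-1 term: 1/12 · (0.0256410 − 0.500000) = -0.0395299.
Partial sum through k=1: 106.631.
Order-2 term: −1/720 · (3.37160e-05 − 0.250000) = 0.000347175.
Partial sum through k=2: 106.632.
Order-3 term: 1/30240 · (2.66004e-07 − 0.750000) = -2.48016e-05.
Partial sum through k=3: 106.632.
Order-4 term: −1/1209600 · (5.24663e-09 − 5.62500) = 4.65030e-06.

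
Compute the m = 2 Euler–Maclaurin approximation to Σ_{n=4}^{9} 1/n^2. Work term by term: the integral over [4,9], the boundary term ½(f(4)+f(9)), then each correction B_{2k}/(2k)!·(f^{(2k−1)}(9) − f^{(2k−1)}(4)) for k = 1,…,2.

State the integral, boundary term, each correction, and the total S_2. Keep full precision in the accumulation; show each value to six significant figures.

The integral term ∫_4^9 1/x^2 dx = 0.138889.
½[f(4) + f(9)] = ½[0.0625000 + 0.0123457] = 0.0374228.
So far: 0.176312.
k=1: B_{2}/(2)! × [f^{(1)}(9) − f^{(1)}(4)] = 1/12 × (-0.00274348 − (-0.0312500)) = 0.00237554.
Partial sum through k=1: 0.178687.
k=2: B_{4}/(4)! × [f^{(3)}(9) − f^{(3)}(4)] = −1/720 × (-0.000406442 − (-0.0234375)) = -3.19876e-05.

S_2 ≈ 0.178655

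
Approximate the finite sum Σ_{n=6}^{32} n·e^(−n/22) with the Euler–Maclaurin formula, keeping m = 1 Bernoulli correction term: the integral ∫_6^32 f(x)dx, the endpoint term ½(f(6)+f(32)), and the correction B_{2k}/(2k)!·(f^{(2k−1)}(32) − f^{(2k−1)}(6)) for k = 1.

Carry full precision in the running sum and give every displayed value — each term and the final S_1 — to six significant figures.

S_1 ≈ 197.520

∫_6^32 x·e^(−x/22) dx evaluates to 191.555.
½[f(6) + f(32)] = ½[4.56780 + 7.47221] = 6.02000.
Integral + boundary = 197.575.
Order-1 term: 1/12 · (-0.106139 − 0.553673) = -0.0549844.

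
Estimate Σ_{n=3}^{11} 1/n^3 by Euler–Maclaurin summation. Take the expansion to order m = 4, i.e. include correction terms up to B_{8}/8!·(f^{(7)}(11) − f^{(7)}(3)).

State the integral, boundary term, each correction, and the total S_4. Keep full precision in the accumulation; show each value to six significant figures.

The integral term ∫_3^11 1/x^3 dx = 0.0514233.
½[f(3) + f(11)] = ½[0.0370370 + 0.000751315] = 0.0188942.
Integral + boundary = 0.0703175.
Order-1 term: 1/12 · (-0.000204904 − (-0.0370370)) = 0.00306934.
After k=1: 0.0733868.
Order-2 term: −1/720 · (-3.38684e-05 − (-0.0823045)) = -0.000114265.
After k=2: 0.0732726.
Order-3 term: 1/30240 · (-1.17560e-05 − (-0.384088)) = 1.27009e-05.
After k=3: 0.0732853.
Order-4 term: −1/1209600 · (-6.99530e-06 − (-3.07270)) = -2.54026e-06.

S_4 ≈ 0.0732827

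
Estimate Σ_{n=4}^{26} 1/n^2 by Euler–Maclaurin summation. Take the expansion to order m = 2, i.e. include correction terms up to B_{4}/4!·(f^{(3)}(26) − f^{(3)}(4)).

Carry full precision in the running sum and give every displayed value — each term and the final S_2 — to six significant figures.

Integral: ∫_4^26 1/x^2 dx = 0.211538.
½[f(4) + f(26)] = ½[0.0625000 + 0.00147929] = 0.0319896.
Integral + boundary = 0.243528.
k=1: B_{2}/(2)! × [f^{(1)}(26) − f^{(1)}(4)] = 1/12 × (-0.000113792 − (-0.0312500)) = 0.00259468.
After k=1: 0.246123.
k=2: B_{4}/(4)! × [f^{(3)}(26) − f^{(3)}(4)] = −1/720 × (-2.01997e-06 − (-0.0234375)) = -3.25493e-05.

S_2 ≈ 0.246090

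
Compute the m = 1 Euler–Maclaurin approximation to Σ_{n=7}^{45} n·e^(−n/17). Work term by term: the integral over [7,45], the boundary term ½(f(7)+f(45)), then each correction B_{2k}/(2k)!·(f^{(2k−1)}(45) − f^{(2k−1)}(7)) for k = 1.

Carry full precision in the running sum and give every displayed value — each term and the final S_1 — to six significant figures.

∫_7^45 x·e^(−x/17) dx evaluates to 195.606.
Endpoint term: (f(7) + f(45))/2 = (4.63736 + 3.18867)/2 = 3.91302.
Integral + boundary = 199.519.
Correction k=1: B_{2}/2! · (f^{(1)}(45) − f^{(1)}(7)) = 1/12 · (-0.116709 − 0.389694) = -0.0422003.

S_1 ≈ 199.477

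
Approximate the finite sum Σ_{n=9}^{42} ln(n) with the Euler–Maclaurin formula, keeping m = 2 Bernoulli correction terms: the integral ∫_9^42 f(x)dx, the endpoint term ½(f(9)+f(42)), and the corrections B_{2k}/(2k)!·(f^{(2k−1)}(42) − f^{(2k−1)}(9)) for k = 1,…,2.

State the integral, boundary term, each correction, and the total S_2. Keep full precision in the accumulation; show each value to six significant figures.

S_2 ≈ 107.167

Integral: ∫_9^42 ln(x) dx = 104.207.
½[f(9) + f(42)] = ½[2.19722 + 3.73767] = 2.96745.
Running total after boundary: 107.175.
k=1: B_{2}/(2)! × [f^{(1)}(42) − f^{(1)}(9)] = 1/12 × (0.0238095 − 0.111111) = -0.00727513.
After k=1: 107.167.
k=2: B_{4}/(4)! × [f^{(3)}(42) − f^{(3)}(9)] = −1/720 × (2.69949e-05 − 0.00274348) = 3.77290e-06.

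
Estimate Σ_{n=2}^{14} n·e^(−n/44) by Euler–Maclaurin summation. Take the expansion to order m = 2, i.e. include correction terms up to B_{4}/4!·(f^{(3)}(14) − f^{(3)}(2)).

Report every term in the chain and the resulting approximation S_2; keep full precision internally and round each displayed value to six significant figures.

S_2 ≈ 83.5680

∫_2^14 x·e^(−x/44) dx evaluates to 77.5548.
½[f(2) + f(14)] = ½[1.91113 + 10.1846] = 6.04786.
Integral + boundary = 83.6027.
k=1: B_{2}/(2)! × [f^{(1)}(14) − f^{(1)}(2)] = 1/12 × (0.496003 − 0.912128) = -0.0346771.
Partial sum through k=1: 83.5680.
k=2: B_{4}/(4)! × [f^{(3)}(14) − f^{(3)}(2)] = −1/720 × (0.00100772 − 0.00145829) = 6.25797e-07.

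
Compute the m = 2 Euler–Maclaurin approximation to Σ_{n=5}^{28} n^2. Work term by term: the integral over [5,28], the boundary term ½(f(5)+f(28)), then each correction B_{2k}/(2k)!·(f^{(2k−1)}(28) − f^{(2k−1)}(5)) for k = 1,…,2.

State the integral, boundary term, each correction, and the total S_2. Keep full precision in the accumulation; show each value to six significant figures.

S_2 ≈ 7684.00

The integral term ∫_5^28 x^2 dx = 7275.67.
Endpoint term: (f(5) + f(28))/2 = (25.0000 + 784.000)/2 = 404.500.
Integral + boundary = 7680.17.
Order-1 term: 1/12 · (56.0000 − 10.0000) = 3.83333.
Partial sum through k=1: 7684.00.
Order-2 term: −1/720 · (0.00000 − 0.00000) = 0.00000.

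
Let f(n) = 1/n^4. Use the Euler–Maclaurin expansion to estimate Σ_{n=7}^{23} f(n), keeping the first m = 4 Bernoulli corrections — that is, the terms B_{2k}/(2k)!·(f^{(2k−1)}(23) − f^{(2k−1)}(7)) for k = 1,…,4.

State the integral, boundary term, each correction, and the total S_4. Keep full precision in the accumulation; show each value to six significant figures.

Integral: ∫_7^23 1/x^4 dx = 0.000944421.
Endpoint term: (f(7) + f(23))/2 = (0.000416493 + 3.57346e-06)/2 = 0.000210033.
Integral + boundary = 0.00115445.
Correction k=1: B_{2}/2! · (f^{(1)}(23) − f^{(1)}(7)) = 1/12 · (-6.21471e-07 − (-0.000237996)) = 1.97812e-05.
Running total after k=1: 0.00117424.
Correction k=2: B_{4}/4! · (f^{(3)}(23) − f^{(3)}(7)) = −1/720 · (-3.52441e-08 − (-0.000145712)) = -2.02329e-07.
Running total after k=2: 0.00117403.
Correction k=3: B_{6}/6! · (f^{(5)}(23) − f^{(5)}(7)) = 1/30240 · (-3.73094e-09 − (-0.000166528)) = 5.50675e-09.
Running total after k=3: 0.00117404.
Correction k=4: B_{8}/8! · (f^{(7)}(23) − f^{(7)}(7)) = −1/1209600 · (-6.34754e-10 − (-0.000305868)) = -2.52866e-10.

S_4 ≈ 0.00117404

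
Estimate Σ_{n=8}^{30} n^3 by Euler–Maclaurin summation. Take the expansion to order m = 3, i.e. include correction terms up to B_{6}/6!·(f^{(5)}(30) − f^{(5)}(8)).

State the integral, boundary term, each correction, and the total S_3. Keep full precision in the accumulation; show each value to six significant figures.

S_3 ≈ 215441

The integral term ∫_8^30 x^3 dx = 201476.
½[f(8) + f(30)] = ½[512.000 + 27000.0] = 13756.0.
Integral + boundary = 215232.
k=1: B_{2}/(2)! × [f^{(1)}(30) − f^{(1)}(8)] = 1/12 × (2700.00 − 192.000) = 209.000.
Running total after k=1: 215441.
k=2: B_{4}/(4)! × [f^{(3)}(30) − f^{(3)}(8)] = −1/720 × (6.00000 − 6.00000) = 0.00000.
Running total after k=2: 215441.
k=3: B_{6}/(6)! × [f^{(5)}(30) − f^{(5)}(8)] = 1/30240 × (0.00000 − 0.00000) = 0.00000.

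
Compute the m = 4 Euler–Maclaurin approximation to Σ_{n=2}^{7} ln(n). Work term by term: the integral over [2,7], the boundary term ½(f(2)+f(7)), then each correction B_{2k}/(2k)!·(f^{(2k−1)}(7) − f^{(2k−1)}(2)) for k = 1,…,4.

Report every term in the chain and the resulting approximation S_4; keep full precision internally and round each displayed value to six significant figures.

S_4 ≈ 8.52516

∫_2^7 ln(x) dx evaluates to 7.23508.
½[f(2) + f(7)] = ½[0.693147 + 1.94591] = 1.31953.
Integral + boundary = 8.55461.
k=1: B_{2}/(2)! × [f^{(1)}(7) − f^{(1)}(2)] = 1/12 × (0.142857 − 0.500000) = -0.0297619.
Running total after k=1: 8.52484.
k=2: B_{4}/(4)! × [f^{(3)}(7) − f^{(3)}(2)] = −1/720 × (0.00583090 − 0.250000) = 0.000339124.
Running total after k=2: 8.52518.
k=3: B_{6}/(6)! × [f^{(5)}(7) − f^{(5)}(2)] = 1/30240 × (0.00142798 − 0.750000) = -2.47544e-05.
Running total after k=3: 8.52516.
k=4: B_{8}/(8)! × [f^{(7)}(7) − f^{(7)}(2)] = −1/1209600 × (0.000874271 − 5.62500) = 4.64957e-06.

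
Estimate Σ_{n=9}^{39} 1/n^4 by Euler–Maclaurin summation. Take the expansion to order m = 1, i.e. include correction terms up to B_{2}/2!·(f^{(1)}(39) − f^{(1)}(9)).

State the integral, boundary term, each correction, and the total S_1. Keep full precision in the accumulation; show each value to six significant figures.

The integral term ∫_9^39 1/x^4 dx = 0.000451628.
½[f(9) + f(39)] = ½[0.000152416 + 4.32257e-07] = 7.64240e-05.
So far: 0.000528052.
Correction k=1: B_{2}/2! · (f^{(1)}(39) − f^{(1)}(9)) = 1/12 · (-4.43340e-08 − (-6.77404e-05)) = 5.64133e-06.

S_1 ≈ 0.000533693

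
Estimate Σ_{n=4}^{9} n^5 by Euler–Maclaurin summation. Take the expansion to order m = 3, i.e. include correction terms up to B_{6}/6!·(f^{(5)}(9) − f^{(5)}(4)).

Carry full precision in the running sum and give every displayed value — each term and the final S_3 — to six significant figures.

The integral term ∫_4^9 x^5 dx = 87890.8.
Boundary: ½(f(4) + f(9)) = ½(1024.00 + 59049.0) = 30036.5.
Running total after boundary: 117927.
Correction k=1: B_{2}/2! · (f^{(1)}(9) − f^{(1)}(4)) = 1/12 · (32805.0 − 1280.00) = 2627.08.
After k=1: 120554.
Correction k=2: B_{4}/4! · (f^{(3)}(9) − f^{(3)}(4)) = −1/720 · (4860.00 − 960.000) = -5.41667.
After k=2: 120549.
Correction k=3: B_{6}/6! · (f^{(5)}(9) − f^{(5)}(4)) = 1/30240 · (120.000 − 120.000) = 0.00000.

S_3 ≈ 120549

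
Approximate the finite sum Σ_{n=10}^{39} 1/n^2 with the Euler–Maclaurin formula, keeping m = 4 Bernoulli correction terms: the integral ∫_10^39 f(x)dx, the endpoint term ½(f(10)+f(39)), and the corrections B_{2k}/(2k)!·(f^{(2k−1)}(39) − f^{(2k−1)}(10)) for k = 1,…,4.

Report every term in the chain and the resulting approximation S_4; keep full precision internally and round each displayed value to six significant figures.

S_4 ≈ 0.0798512

∫_10^39 1/x^2 dx evaluates to 0.0743590.
½[f(10) + f(39)] = ½[0.0100000 + 0.000657462] = 0.00532873.
Running total after boundary: 0.0796877.
Order-1 term: 1/12 · (-3.37160e-05 − (-0.00200000)) = 0.000163857.
Running total after k=1: 0.0798516.
Order-2 term: −1/720 · (-2.66004e-07 − (-0.000240000)) = -3.32964e-07.
Running total after k=2: 0.0798512.
Order-3 term: 1/30240 · (-5.24663e-09 − (-7.20000e-05)) = 2.38078e-09.
Running total after k=3: 0.0798512.
Order-4 term: −1/1209600 · (-1.93170e-10 − (-4.03200e-05)) = -3.33332e-11.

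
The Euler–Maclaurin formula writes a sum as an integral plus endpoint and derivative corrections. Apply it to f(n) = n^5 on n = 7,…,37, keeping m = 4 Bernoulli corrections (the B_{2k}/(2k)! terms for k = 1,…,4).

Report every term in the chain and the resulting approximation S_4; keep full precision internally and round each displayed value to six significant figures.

The integral term ∫_7^37 x^5 dx = 4.27601e+08.
Boundary: ½(f(7) + f(37)) = ½(16807.0 + 6.93440e+07) = 3.46804e+07.
Integral + boundary = 4.62282e+08.
k=1: B_{2}/(2)! × [f^{(1)}(37) − f^{(1)}(7)] = 1/12 × (9.37080e+06 − 12005.0) = 779900.
Partial sum through k=1: 4.63062e+08.
k=2: B_{4}/(4)! × [f^{(3)}(37) − f^{(3)}(7)] = −1/720 × (82140.0 − 2940.00) = -110.000.
Partial sum through k=2: 4.63062e+08.
k=3: B_{6}/(6)! × [f^{(5)}(37) − f^{(5)}(7)] = 1/30240 × (120.000 − 120.000) = 0.00000.
Partial sum through k=3: 4.63062e+08.
k=4: B_{8}/(8)! × [f^{(7)}(37) − f^{(7)}(7)] = −1/1209600 × (0.00000 − 0.00000) = 0.00000.

S_4 ≈ 4.63062e+08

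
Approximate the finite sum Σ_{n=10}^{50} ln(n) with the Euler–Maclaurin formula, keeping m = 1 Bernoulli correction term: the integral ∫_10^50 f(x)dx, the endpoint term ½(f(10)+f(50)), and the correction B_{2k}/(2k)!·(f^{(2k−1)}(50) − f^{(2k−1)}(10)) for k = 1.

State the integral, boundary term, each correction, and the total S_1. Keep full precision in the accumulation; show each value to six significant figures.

S_1 ≈ 135.676

Integral: ∫_10^50 ln(x) dx = 132.575.
½[f(10) + f(50)] = ½[2.30259 + 3.91202] = 3.10730.
Running total after boundary: 135.683.
Order-1 term: 1/12 · (0.0200000 − 0.100000) = -0.00666667.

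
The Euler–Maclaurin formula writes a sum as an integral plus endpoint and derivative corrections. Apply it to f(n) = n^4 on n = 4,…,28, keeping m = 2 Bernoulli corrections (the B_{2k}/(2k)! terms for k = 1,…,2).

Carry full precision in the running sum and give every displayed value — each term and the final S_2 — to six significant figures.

∫_4^28 x^4 dx evaluates to 3.44187e+06.
½[f(4) + f(28)] = ½[256.000 + 614656] = 307456.
So far: 3.74932e+06.
k=1: B_{2}/(2)! × [f^{(1)}(28) − f^{(1)}(4)] = 1/12 × (87808.0 − 256.000) = 7296.00.
Running total after k=1: 3.75662e+06.
k=2: B_{4}/(4)! × [f^{(3)}(28) − f^{(3)}(4)] = −1/720 × (672.000 − 96.0000) = -0.800000.

S_2 ≈ 3.75662e+06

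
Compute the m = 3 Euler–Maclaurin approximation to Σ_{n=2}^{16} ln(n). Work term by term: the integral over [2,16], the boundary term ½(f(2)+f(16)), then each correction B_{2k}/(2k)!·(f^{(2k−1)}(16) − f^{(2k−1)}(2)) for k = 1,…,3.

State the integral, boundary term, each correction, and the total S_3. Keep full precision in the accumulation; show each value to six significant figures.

The integral term ∫_2^16 ln(x) dx = 28.9751.
½[f(2) + f(16)] = ½[0.693147 + 2.77259] = 1.73287.
Running total after boundary: 30.7080.
k=1: B_{2}/(2)! × [f^{(1)}(16) − f^{(1)}(2)] = 1/12 × (0.0625000 − 0.500000) = -0.0364583.
Partial sum through k=1: 30.6715.
k=2: B_{4}/(4)! × [f^{(3)}(16) − f^{(3)}(2)] = −1/720 × (0.000488281 − 0.250000) = 0.000346544.
Partial sum through k=2: 30.6719.
k=3: B_{6}/(6)! × [f^{(5)}(16) − f^{(5)}(2)] = 1/30240 × (2.28882e-05 − 0.750000) = -2.48008e-05.

S_3 ≈ 30.6719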